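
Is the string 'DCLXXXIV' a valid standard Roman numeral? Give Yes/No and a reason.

'DCLXXXIV': Check the rules: uses only the symbols I, V, X, L, C, D, M; no symbol is repeated more than three times in a row; V, L and D each appear at most once; the only place a smaller symbol precedes a larger one is the allowed subtractive pair IV, the symbol right after such a pair (if any) is smaller than the pair's first symbol, and otherwise the values never increase from left to right. Value: D (500) + C (100) + L (50) + X (10) + X (10) + X (10) + IV (4) = 684. So it is a valid standard Roman numeral.

Yes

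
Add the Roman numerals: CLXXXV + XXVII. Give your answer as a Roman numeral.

CLXXXV = 185
XXVII = 27
185 + 27 = 212

CCXII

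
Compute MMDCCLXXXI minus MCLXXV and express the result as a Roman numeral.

MMDCCLXXXI = 2781
MCLXXV = 1175
2781 - 1175 = 1606

MDCVI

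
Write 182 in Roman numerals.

Convert 182 to Roman numerals:
  182 contains 1×100 (C)
  82 contains 1×50 (L)
  32 contains 3×10 (XXX)
  2 contains 2×1 (II)

CLXXXII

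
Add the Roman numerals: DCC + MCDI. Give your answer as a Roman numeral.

DCC = 700
MCDI = 1401
700 + 1401 = 2101

MMCI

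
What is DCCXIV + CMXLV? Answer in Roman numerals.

DCCXIV = 714
CMXLV = 945
714 + 945 = 1659

MDCLIX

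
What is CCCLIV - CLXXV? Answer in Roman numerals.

CCCLIV = 354
CLXXV = 175
354 - 175 = 179

CLXXIX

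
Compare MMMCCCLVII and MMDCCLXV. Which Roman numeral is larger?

MMMCCCLVII = 3357
MMDCCLXV = 2765
3357 is larger

MMMCCCLVII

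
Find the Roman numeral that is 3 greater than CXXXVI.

CXXXVI = 136
136 + 3 = 139

CXXXIX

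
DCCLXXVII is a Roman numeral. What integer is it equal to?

DCCLXXVII: D=500, C=100, C=100, L=50, X=10, X=10, V=5, I=1, I=1
500 + 100 + 100 + 50 + 10 + 10 + 5 + 1 + 1 = 777

777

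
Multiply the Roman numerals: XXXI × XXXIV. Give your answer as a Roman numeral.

XXXI = 31
XXXIV = 34
31 × 34 = 1054

MLIV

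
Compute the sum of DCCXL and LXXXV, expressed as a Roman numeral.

DCCXL = 740
LXXXV = 85
740 + 85 = 825

DCCCXXV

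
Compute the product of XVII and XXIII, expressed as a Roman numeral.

XVII = 17
XXIII = 23
17 × 23 = 391

CCCXCI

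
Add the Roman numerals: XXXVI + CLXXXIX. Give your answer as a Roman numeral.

XXXVI = 36
CLXXXIX = 189
36 + 189 = 225

CCXXV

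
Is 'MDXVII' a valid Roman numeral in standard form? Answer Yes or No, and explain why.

'MDXVII': Check the rules: uses only the symbols I, V, X, L, C, D, M; no symbol is repeated more than three times in a row; V, L and D each appear at most once; no smaller symbol precedes a larger one (values never increase from left to right). Value: M (1000) + D (500) + X (10) + V (5) + I (1) + I (1) = 1517. So it is a valid standard Roman numeral.

Yes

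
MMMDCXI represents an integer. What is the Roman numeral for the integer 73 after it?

MMMDCXI = 3611
3611 + 73 = 3684

MMMDCLXXXIV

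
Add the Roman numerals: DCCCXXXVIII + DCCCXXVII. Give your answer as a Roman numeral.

DCCCXXXVIII = 838
DCCCXXVII = 827
838 + 827 = 1665

MDCLXV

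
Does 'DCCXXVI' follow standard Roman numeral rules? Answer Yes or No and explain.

'DCCXXVI': Check the rules: uses only the symbols I, V, X, L, C, D, M; no symbol is repeated more than three times in a row; V, L and D each appear at most once; no smaller symbol precedes a larger one (values never increase from left to right). Value: D (500) + C (100) + C (100) + X (10) + X (10) + V (5) + I (1) = 726. So it is a valid standard Roman numeral.

Yes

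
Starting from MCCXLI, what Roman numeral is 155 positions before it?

MCCXLI = 1241
1241 - 155 = 1086

MLXXXVI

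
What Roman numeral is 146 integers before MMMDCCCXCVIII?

MMMDCCCXCVIII = 3898
3898 - 146 = 3752

MMMDCCLII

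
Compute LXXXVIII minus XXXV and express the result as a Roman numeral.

LXXXVIII = 88
XXXV = 35
88 - 35 = 53

LIII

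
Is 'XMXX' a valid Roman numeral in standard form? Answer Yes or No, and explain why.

'XMXX': Invalid subtractive combination: XM

No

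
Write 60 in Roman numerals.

Convert 60 to Roman numerals:
  60 contains 1×50 (L)
  10 contains 1×10 (X)

LX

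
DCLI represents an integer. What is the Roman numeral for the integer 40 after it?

DCLI = 651
651 + 40 = 691

DCXCI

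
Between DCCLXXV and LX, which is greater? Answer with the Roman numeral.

DCCLXXV = 775
LX = 60
775 is larger

DCCLXXV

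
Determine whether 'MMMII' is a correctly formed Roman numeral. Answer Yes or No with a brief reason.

'MMMII': Check the rules: uses only the symbols I, V, X, L, C, D, M; no symbol is repeated more than three times in a row; V, L and D each appear at most once; no smaller symbol precedes a larger one (values never increase from left to right). Value: M (1000) + M (1000) + M (1000) + I (1) + I (1) = 3002. So it is a valid standard Roman numeral.

Yes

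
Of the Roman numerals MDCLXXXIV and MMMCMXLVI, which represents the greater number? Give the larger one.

MDCLXXXIV = 1684
MMMCMXLVI = 3946
3946 is larger

MMMCMXLVI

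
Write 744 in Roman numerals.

Convert 744 to Roman numerals:
  744 contains 1×500 (D)
  244 contains 2×100 (CC)
  44 contains 1×40 (XL)
  4 contains 1×4 (IV)

DCCXLIV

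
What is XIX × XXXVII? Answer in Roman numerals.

XIX = 19
XXXVII = 37
19 × 37 = 703

DCCIII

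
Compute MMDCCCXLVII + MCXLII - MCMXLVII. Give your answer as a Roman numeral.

MMDCCCXLVII = 2847, MCXLII = 1142, MCMXLVII = 1947
2847 + 1142 = 3989
3989 - 1947 = 2042

MMXLII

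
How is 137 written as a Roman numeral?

Convert 137 to Roman numerals:
  137 contains 1×100 (C)
  37 contains 3×10 (XXX)
  7 contains 1×5 (V)
  2 contains 2×1 (II)

CXXXVII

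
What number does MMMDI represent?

MMMDI: M=1000, M=1000, M=1000, D=500, I=1
1000 + 1000 + 1000 + 500 + 1 = 3501

3501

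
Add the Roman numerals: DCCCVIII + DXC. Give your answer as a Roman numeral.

DCCCVIII = 808
DXC = 590
808 + 590 = 1398

MCCCXCVIII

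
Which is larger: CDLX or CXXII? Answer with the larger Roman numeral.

CDLX = 460
CXXII = 122
460 is larger

CDLX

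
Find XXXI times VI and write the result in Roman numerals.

XXXI = 31
VI = 6
31 × 6 = 186

CLXXXVI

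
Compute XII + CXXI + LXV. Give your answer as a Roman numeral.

XII = 12, CXXI = 121, LXV = 65
12 + 121 = 133
133 + 65 = 198

CXCVIII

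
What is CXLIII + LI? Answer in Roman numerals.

CXLIII = 143
LI = 51
143 + 51 = 194

CXCIV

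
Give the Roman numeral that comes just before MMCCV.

MMCCV = 2205; previous is 2204

MMCCIV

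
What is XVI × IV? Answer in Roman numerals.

XVI = 16
IV = 4
16 × 4 = 64

LXIV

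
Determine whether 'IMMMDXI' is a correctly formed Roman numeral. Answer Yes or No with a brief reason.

'IMMMDXI': Invalid subtractive combination: IM

No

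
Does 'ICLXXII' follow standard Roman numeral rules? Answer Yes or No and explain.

'ICLXXII': Invalid subtractive combination: IC

No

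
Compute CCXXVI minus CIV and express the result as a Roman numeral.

CCXXVI = 226
CIV = 104
226 - 104 = 122

CXXII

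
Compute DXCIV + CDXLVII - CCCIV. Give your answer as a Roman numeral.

DXCIV = 594, CDXLVII = 447, CCCIV = 304
594 + 447 = 1041
1041 - 304 = 737

DCCXXXVII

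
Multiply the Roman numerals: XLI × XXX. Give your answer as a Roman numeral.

XLI = 41
XXX = 30
41 × 30 = 1230

MCCXXX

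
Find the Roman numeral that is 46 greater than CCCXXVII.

CCCXXVII = 327
327 + 46 = 373

CCCLXXIII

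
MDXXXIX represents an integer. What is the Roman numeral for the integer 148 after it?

MDXXXIX = 1539
1539 + 148 = 1687

MDCLXXXVII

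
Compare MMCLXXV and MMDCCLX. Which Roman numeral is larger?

MMCLXXV = 2175
MMDCCLX = 2760
2760 is larger

MMDCCLX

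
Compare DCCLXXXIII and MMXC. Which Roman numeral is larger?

DCCLXXXIII = 783
MMXC = 2090
2090 is larger

MMXC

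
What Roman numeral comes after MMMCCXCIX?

MMMCCXCIX = 3299; next is 3300

MMMCCC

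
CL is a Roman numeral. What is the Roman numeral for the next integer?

CL = 150; next is 151

CLI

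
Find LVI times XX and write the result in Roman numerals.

LVI = 56
XX = 20
56 × 20 = 1120

MCXX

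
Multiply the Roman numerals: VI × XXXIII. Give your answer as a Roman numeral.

VI = 6
XXXIII = 33
6 × 33 = 198

CXCVIII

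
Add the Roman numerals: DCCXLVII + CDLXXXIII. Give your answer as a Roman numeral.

DCCXLVII = 747
CDLXXXIII = 483
747 + 483 = 1230

MCCXXX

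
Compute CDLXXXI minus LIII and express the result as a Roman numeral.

CDLXXXI = 481
LIII = 53
481 - 53 = 428

CDXXVIII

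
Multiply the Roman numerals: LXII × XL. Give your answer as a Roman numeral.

LXII = 62
XL = 40
62 × 40 = 2480

MMCDLXXX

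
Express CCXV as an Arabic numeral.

CCXV: C=100, C=100, X=10, V=5
100 + 100 + 10 + 5 = 215

215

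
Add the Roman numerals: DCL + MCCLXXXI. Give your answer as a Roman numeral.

DCL = 650
MCCLXXXI = 1281
650 + 1281 = 1931

MCMXXXI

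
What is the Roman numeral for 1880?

Convert 1880 to Roman numerals:
  1880 contains 1×1000 (M)
  880 contains 1×500 (D)
  380 contains 3×100 (CCC)
  80 contains 1×50 (L)
  30 contains 3×10 (XXX)

MDCCCLXXX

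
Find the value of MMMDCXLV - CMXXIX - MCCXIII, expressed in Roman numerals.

MMMDCXLV = 3645, CMXXIX = 929, MCCXIII = 1213
3645 - 929 = 2716
2716 - 1213 = 1503

MDIII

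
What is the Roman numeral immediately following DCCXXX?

DCCXXX = 730; next is 731

DCCXXXI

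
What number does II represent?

II: I=1, I=1
1 + 1 = 2

2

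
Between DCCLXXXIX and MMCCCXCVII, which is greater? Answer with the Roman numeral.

DCCLXXXIX = 789
MMCCCXCVII = 2397
2397 is larger

MMCCCXCVII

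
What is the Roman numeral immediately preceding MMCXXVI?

MMCXXVI = 2126; previous is 2125

MMCXXV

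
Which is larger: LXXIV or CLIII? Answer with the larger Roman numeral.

LXXIV = 74
CLIII = 153
153 is larger

CLIII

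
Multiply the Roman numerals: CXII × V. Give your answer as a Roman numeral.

CXII = 112
V = 5
112 × 5 = 560

DLX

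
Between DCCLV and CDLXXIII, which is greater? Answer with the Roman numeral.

DCCLV = 755
CDLXXIII = 473
755 is larger

DCCLV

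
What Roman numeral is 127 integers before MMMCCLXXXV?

MMMCCLXXXV = 3285
3285 - 127 = 3158

MMMCLVIII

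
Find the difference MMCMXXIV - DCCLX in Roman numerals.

MMCMXXIV = 2924
DCCLX = 760
2924 - 760 = 2164

MMCLXIV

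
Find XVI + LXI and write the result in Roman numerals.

XVI = 16
LXI = 61
16 + 61 = 77

LXXVII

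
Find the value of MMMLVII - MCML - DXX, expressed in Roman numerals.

MMMLVII = 3057, MCML = 1950, DXX = 520
3057 - 1950 = 1107
1107 - 520 = 587

DLXXXVII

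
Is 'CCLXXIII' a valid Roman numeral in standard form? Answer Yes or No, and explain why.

'CCLXXIII': Check the rules: uses only the symbols I, V, X, L, C, D, M; no symbol is repeated more than three times in a row; V, L and D each appear at most once; no smaller symbol precedes a larger one (values never increase from left to right). Value: C (100) + C (100) + L (50) + X (10) + X (10) + I (1) + I (1) + I (1) = 273. So it is a valid standard Roman numeral.

Yes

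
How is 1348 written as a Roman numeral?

Convert 1348 to Roman numerals:
  1348 contains 1×1000 (M)
  348 contains 3×100 (CCC)
  48 contains 1×40 (XL)
  8 contains 1×5 (V)
  3 contains 3×1 (III)

MCCCXLVIII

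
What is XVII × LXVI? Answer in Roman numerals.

XVII = 17
LXVI = 66
17 × 66 = 1122

MCXXII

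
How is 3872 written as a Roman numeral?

Convert 3872 to Roman numerals:
  3872 contains 3×1000 (MMM)
  872 contains 1×500 (D)
  372 contains 3×100 (CCC)
  72 contains 1×50 (L)
  22 contains 2×10 (XX)
  2 contains 2×1 (II)

MMMDCCCLXXII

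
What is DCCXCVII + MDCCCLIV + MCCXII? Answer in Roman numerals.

DCCXCVII = 797, MDCCCLIV = 1854, MCCXII = 1212
797 + 1854 = 2651
2651 + 1212 = 3863

MMMDCCCLXIII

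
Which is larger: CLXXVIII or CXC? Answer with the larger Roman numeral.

CLXXVIII = 178
CXC = 190
190 is larger

CXC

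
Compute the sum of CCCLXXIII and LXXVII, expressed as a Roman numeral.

CCCLXXIII = 373
LXXVII = 77
373 + 77 = 450

CDL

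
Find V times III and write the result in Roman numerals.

V = 5
III = 3
5 × 3 = 15

XV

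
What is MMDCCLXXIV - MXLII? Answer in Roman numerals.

MMDCCLXXIV = 2774
MXLII = 1042
2774 - 1042 = 1732

MDCCXXXII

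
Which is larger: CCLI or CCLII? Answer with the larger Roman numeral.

CCLI = 251
CCLII = 252
252 is larger

CCLII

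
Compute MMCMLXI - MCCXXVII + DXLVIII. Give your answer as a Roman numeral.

MMCMLXI = 2961, MCCXXVII = 1227, DXLVIII = 548
2961 - 1227 = 1734
1734 + 548 = 2282

MMCCLXXXII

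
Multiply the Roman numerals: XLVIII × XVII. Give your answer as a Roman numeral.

XLVIII = 48
XVII = 17
48 × 17 = 816

DCCCXVI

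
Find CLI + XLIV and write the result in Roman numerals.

CLI = 151
XLIV = 44
151 + 44 = 195

CXCV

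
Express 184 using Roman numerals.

Convert 184 to Roman numerals:
  184 contains 1×100 (C)
  84 contains 1×50 (L)
  34 contains 3×10 (XXX)
  4 contains 1×4 (IV)

CLXXXIV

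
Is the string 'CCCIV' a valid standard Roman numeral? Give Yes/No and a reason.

'CCCIV': Check the rules: uses only the symbols I, V, X, L, C, D, M; no symbol is repeated more than three times in a row; V, L and D each appear at most once; the only place a smaller symbol precedes a larger one is the allowed subtractive pair IV, the symbol right after such a pair (if any) is smaller than the pair's first symbol, and otherwise the values never increase from left to right. Value: C (100) + C (100) + C (100) + IV (4) = 304. So it is a valid standard Roman numeral.

Yes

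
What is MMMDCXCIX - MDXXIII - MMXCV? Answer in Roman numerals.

MMMDCXCIX = 3699, MDXXIII = 1523, MMXCV = 2095
3699 - 1523 = 2176
2176 - 2095 = 81

LXXXI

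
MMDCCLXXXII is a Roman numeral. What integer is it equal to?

MMDCCLXXXII: M=1000, M=1000, D=500, C=100, C=100, L=50, X=10, X=10, X=10, I=1, I=1
1000 + 1000 + 500 + 100 + 100 + 50 + 10 + 10 + 10 + 1 + 1 = 2782

2782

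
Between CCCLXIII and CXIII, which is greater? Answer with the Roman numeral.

CCCLXIII = 363
CXIII = 113
363 is larger

CCCLXIII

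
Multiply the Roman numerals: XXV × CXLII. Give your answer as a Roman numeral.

XXV = 25
CXLII = 142
25 × 142 = 3550

MMMDL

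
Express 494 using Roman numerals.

Convert 494 to Roman numerals:
  494 contains 1×400 (CD)
  94 contains 1×90 (XC)
  4 contains 1×4 (IV)

CDXCIV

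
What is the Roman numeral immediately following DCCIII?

DCCIII = 703; next is 704

DCCIV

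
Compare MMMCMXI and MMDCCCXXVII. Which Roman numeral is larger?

MMMCMXI = 3911
MMDCCCXXVII = 2827
3911 is larger

MMMCMXI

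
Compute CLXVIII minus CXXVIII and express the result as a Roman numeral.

CLXVIII = 168
CXXVIII = 128
168 - 128 = 40

XL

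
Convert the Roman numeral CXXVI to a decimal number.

CXXVI: C=100, X=10, X=10, V=5, I=1
100 + 10 + 10 + 5 + 1 = 126

126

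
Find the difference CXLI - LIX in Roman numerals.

CXLI = 141
LIX = 59
141 - 59 = 82

LXXXII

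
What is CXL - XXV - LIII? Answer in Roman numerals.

CXL = 140, XXV = 25, LIII = 53
140 - 25 = 115
115 - 53 = 62

LXII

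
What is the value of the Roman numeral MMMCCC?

MMMCCC: M=1000, M=1000, M=1000, C=100, C=100, C=100
1000 + 1000 + 1000 + 100 + 100 + 100 = 3300

3300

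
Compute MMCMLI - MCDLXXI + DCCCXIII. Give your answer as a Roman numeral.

MMCMLI = 2951, MCDLXXI = 1471, DCCCXIII = 813
2951 - 1471 = 1480
1480 + 813 = 2293

MMCCXCIII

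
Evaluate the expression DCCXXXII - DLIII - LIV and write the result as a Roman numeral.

DCCXXXII = 732, DLIII = 553, LIV = 54
732 - 553 = 179
179 - 54 = 125

CXXV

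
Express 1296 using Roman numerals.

Convert 1296 to Roman numerals:
  1296 contains 1×1000 (M)
  296 contains 2×100 (CC)
  96 contains 1×90 (XC)
  6 contains 1×5 (V)
  1 contains 1×1 (I)

MCCXCVI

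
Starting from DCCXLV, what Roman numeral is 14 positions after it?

DCCXLV = 745
745 + 14 = 759

DCCLIX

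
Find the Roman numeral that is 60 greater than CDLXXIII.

CDLXXIII = 473
473 + 60 = 533

DXXXIII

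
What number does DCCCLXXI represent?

DCCCLXXI: D=500, C=100, C=100, C=100, L=50, X=10, X=10, I=1
500 + 100 + 100 + 100 + 50 + 10 + 10 + 1 = 871

871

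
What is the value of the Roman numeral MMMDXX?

MMMDXX: M=1000, M=1000, M=1000, D=500, X=10, X=10
1000 + 1000 + 1000 + 500 + 10 + 10 = 3520

3520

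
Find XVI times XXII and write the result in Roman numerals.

XVI = 16
XXII = 22
16 × 22 = 352

CCCLII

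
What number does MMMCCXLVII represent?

MMMCCXLVII: M=1000, M=1000, M=1000, C=100, C=100, XL=40, V=5, I=1, I=1
1000 + 1000 + 1000 + 100 + 100 + 40 + 5 + 1 + 1 = 3247

3247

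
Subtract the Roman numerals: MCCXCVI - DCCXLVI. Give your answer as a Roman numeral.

MCCXCVI = 1296
DCCXLVI = 746
1296 - 746 = 550

DL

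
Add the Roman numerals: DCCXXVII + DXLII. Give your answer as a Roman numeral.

DCCXXVII = 727
DXLII = 542
727 + 542 = 1269

MCCLXIX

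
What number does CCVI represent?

CCVI: C=100, C=100, V=5, I=1
100 + 100 + 5 + 1 = 206

206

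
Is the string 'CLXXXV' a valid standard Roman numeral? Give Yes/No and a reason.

'CLXXXV': Check the rules: uses only the symbols I, V, X, L, C, D, M; no symbol is repeated more than three times in a row; V, L and D each appear at most once; no smaller symbol precedes a larger one (values never increase from left to right). Value: C (100) + L (50) + X (10) + X (10) + X (10) + V (5) = 185. So it is a valid standard Roman numeral.

Yes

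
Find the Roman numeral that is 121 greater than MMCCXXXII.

MMCCXXXII = 2232
2232 + 121 = 2353

MMCCCLIII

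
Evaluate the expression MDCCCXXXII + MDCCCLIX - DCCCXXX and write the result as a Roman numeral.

MDCCCXXXII = 1832, MDCCCLIX = 1859, DCCCXXX = 830
1832 + 1859 = 3691
3691 - 830 = 2861

MMDCCCLXI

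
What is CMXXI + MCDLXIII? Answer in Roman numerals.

CMXXI = 921
MCDLXIII = 1463
921 + 1463 = 2384

MMCCCLXXXIV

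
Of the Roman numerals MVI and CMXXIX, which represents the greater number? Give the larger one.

MVI = 1006
CMXXIX = 929
1006 is larger

MVI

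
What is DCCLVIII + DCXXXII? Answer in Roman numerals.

DCCLVIII = 758
DCXXXII = 632
758 + 632 = 1390

MCCCXC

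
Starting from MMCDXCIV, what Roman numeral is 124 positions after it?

MMCDXCIV = 2494
2494 + 124 = 2618

MMDCXVIII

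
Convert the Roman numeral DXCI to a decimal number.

DXCI: D=500, XC=90, I=1
500 + 90 + 1 = 591

591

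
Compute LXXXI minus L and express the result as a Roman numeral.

LXXXI = 81
L = 50
81 - 50 = 31

XXXI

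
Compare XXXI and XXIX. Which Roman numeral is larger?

XXXI = 31
XXIX = 29
31 is larger

XXXI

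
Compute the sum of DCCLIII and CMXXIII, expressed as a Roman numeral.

DCCLIII = 753
CMXXIII = 923
753 + 923 = 1676

MDCLXXVI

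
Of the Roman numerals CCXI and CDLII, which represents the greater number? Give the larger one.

CCXI = 211
CDLII = 452
452 is larger

CDLII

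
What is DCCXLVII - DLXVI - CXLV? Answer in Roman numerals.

DCCXLVII = 747, DLXVI = 566, CXLV = 145
747 - 566 = 181
181 - 145 = 36

XXXVI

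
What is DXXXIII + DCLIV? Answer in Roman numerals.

DXXXIII = 533
DCLIV = 654
533 + 654 = 1187

MCLXXXVII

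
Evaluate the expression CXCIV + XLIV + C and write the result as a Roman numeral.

CXCIV = 194, XLIV = 44, C = 100
194 + 44 = 238
238 + 100 = 338

CCCXXXVIII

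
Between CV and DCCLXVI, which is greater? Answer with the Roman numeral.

CV = 105
DCCLXVI = 766
766 is larger

DCCLXVI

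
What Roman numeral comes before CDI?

CDI = 401, so the previous integer is 401 - 1 = 400

CD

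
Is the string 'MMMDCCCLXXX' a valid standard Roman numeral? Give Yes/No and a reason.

'MMMDCCCLXXX': Check the rules: uses only the symbols I, V, X, L, C, D, M; no symbol is repeated more than three times in a row; V, L and D each appear at most once; no smaller symbol precedes a larger one (values never increase from left to right). Value: M (1000) + M (1000) + M (1000) + D (500) + C (100) + C (100) + C (100) + L (50) + X (10) + X (10) + X (10) = 3880. So it is a valid standard Roman numeral.

Yes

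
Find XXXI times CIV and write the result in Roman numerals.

XXXI = 31
CIV = 104
31 × 104 = 3224

MMMCCXXIV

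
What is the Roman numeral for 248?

Convert 248 to Roman numerals:
  248 contains 2×100 (CC)
  48 contains 1×40 (XL)
  8 contains 1×5 (V)
  3 contains 3×1 (III)

CCXLVIII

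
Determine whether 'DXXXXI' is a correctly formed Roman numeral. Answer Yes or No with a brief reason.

'DXXXXI': More than 3 consecutive X's

No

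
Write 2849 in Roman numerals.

Convert 2849 to Roman numerals:
  2849 contains 2×1000 (MM)
  849 contains 1×500 (D)
  349 contains 3×100 (CCC)
  49 contains 1×40 (XL)
  9 contains 1×9 (IX)

MMDCCCXLIX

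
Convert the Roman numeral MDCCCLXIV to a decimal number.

MDCCCLXIV: M=1000, D=500, C=100, C=100, C=100, L=50, X=10, IV=4
1000 + 500 + 100 + 100 + 100 + 50 + 10 + 4 = 1864

1864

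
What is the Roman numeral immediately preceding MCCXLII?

MCCXLII = 1242, so the previous integer is 1242 - 1 = 1241

MCCXLI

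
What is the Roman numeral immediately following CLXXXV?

CLXXXV = 185, so the next integer is 185 + 1 = 186

CLXXXVI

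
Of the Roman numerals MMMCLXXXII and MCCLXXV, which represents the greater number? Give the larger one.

MMMCLXXXII = 3182
MCCLXXV = 1275
3182 is larger

MMMCLXXXII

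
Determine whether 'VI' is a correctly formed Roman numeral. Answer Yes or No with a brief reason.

'VI': Check the rules: uses only the symbols I, V, X, L, C, D, M; no symbol is repeated more than three times in a row; V, L and D each appear at most once; no smaller symbol precedes a larger one (values never increase from left to right). Value: V (5) + I (1) = 6. So it is a valid standard Roman numeral.

Yes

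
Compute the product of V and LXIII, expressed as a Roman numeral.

V = 5
LXIII = 63
5 × 63 = 315

CCCXV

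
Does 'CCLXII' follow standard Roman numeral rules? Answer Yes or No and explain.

'CCLXII': Check the rules: uses only the symbols I, V, X, L, C, D, M; no symbol is repeated more than three times in a row; V, L and D each appear at most once; no smaller symbol precedes a larger one (values never increase from left to right). Value: C (100) + C (100) + L (50) + X (10) + I (1) + I (1) = 262. So it is a valid standard Roman numeral.

Yes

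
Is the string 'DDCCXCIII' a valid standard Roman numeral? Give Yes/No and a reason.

'DDCCXCIII': D should not appear more than once

No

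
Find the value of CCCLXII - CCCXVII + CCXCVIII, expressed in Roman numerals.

CCCLXII = 362, CCCXVII = 317, CCXCVIII = 298
362 - 317 = 45
45 + 298 = 343

CCCXLIII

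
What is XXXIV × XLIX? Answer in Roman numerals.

XXXIV = 34
XLIX = 49
34 × 49 = 1666

MDCLXVI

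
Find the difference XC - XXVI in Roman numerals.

XC = 90
XXVI = 26
90 - 26 = 64

LXIV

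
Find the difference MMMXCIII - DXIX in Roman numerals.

MMMXCIII = 3093
DXIX = 519
3093 - 519 = 2574

MMDLXXIV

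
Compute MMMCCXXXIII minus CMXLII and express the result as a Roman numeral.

MMMCCXXXIII = 3233
CMXLII = 942
3233 - 942 = 2291

MMCCXCI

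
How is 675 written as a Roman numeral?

Convert 675 to Roman numerals:
  675 contains 1×500 (D)
  175 contains 1×100 (C)
  75 contains 1×50 (L)
  25 contains 2×10 (XX)
  5 contains 1×5 (V)

DCLXXV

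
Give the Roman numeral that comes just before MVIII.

MVIII = 1008; previous is 1007

MVII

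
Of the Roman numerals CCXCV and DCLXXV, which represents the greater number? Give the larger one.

CCXCV = 295
DCLXXV = 675
675 is larger

DCLXXV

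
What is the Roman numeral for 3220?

Convert 3220 to Roman numerals:
  3220 contains 3×1000 (MMM)
  220 contains 2×100 (CC)
  20 contains 2×10 (XX)

MMMCCXX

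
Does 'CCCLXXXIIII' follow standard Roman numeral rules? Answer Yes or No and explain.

'CCCLXXXIIII': More than 3 consecutive I's

No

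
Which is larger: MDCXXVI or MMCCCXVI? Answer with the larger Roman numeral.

MDCXXVI = 1626
MMCCCXVI = 2316
2316 is larger

MMCCCXVI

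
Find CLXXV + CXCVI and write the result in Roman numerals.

CLXXV = 175
CXCVI = 196
175 + 196 = 371

CCCLXXI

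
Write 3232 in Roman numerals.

Convert 3232 to Roman numerals:
  3232 contains 3×1000 (MMM)
  232 contains 2×100 (CC)
  32 contains 3×10 (XXX)
  2 contains 2×1 (II)

MMMCCXXXII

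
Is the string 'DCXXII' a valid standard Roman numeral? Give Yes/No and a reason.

'DCXXII': Check the rules: uses only the symbols I, V, X, L, C, D, M; no symbol is repeated more than three times in a row; V, L and D each appear at most once; no smaller symbol precedes a larger one (values never increase from left to right). Value: D (500) + C (100) + X (10) + X (10) + I (1) + I (1) = 622. So it is a valid standard Roman numeral.

Yes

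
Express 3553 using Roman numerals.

Convert 3553 to Roman numerals:
  3553 contains 3×1000 (MMM)
  553 contains 1×500 (D)
  53 contains 1×50 (L)
  3 contains 3×1 (III)

MMMDLIII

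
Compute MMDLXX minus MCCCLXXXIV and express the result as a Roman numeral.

MMDLXX = 2570
MCCCLXXXIV = 1384
2570 - 1384 = 1186

MCLXXXVI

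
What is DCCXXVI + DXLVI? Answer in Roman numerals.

DCCXXVI = 726
DXLVI = 546
726 + 546 = 1272

MCCLXXII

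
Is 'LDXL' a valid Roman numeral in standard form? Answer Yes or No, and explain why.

'LDXL': L should not appear more than once

No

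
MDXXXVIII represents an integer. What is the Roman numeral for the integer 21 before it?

MDXXXVIII = 1538
1538 - 21 = 1517

MDXVII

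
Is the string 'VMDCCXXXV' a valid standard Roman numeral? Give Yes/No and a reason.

'VMDCCXXXV': V should not appear more than once

No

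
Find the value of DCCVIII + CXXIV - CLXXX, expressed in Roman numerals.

DCCVIII = 708, CXXIV = 124, CLXXX = 180
708 + 124 = 832
832 - 180 = 652

DCLII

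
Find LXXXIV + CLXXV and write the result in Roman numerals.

LXXXIV = 84
CLXXV = 175
84 + 175 = 259

CCLIX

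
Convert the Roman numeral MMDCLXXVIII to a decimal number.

MMDCLXXVIII: M=1000, M=1000, D=500, C=100, L=50, X=10, X=10, V=5, I=1, I=1, I=1
1000 + 1000 + 500 + 100 + 50 + 10 + 10 + 5 + 1 + 1 + 1 = 2678

2678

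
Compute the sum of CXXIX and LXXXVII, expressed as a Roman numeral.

CXXIX = 129
LXXXVII = 87
129 + 87 = 216

CCXVI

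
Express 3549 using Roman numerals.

Convert 3549 to Roman numerals:
  3549 contains 3×1000 (MMM)
  549 contains 1×500 (D)
  49 contains 1×40 (XL)
  9 contains 1×9 (IX)

MMMDXLIX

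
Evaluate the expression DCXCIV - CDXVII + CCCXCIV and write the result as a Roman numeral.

DCXCIV = 694, CDXVII = 417, CCCXCIV = 394
694 - 417 = 277
277 + 394 = 671

DCLXXI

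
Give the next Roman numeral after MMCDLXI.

MMCDLXI = 2461; next is 2462

MMCDLXII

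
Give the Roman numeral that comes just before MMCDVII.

MMCDVII = 2407, so the previous integer is 2407 - 1 = 2406

MMCDVI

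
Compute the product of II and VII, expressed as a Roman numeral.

II = 2
VII = 7
2 × 7 = 14

XIV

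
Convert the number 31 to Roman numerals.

Convert 31 to Roman numerals:
  31 contains 3×10 (XXX)
  1 contains 1×1 (I)

XXXI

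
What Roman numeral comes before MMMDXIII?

MMMDXIII = 3513; previous is 3512

MMMDXII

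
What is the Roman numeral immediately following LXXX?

LXXX = 80, so the next integer is 80 + 1 = 81

LXXXI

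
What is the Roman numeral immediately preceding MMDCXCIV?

MMDCXCIV = 2694, so the previous integer is 2694 - 1 = 2693

MMDCXCIII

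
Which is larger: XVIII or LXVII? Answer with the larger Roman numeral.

XVIII = 18
LXVII = 67
67 is larger

LXVII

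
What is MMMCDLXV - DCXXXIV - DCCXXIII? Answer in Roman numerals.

MMMCDLXV = 3465, DCXXXIV = 634, DCCXXIII = 723
3465 - 634 = 2831
2831 - 723 = 2108

MMCVIII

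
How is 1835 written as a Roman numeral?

Convert 1835 to Roman numerals:
  1835 contains 1×1000 (M)
  835 contains 1×500 (D)
  335 contains 3×100 (CCC)
  35 contains 3×10 (XXX)
  5 contains 1×5 (V)

MDCCCXXXV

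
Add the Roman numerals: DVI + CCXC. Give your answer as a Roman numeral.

DVI = 506
CCXC = 290
506 + 290 = 796

DCCXCVI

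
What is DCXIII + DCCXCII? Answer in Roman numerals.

DCXIII = 613
DCCXCII = 792
613 + 792 = 1405

MCDV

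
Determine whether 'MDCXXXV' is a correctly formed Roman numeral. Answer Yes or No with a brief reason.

'MDCXXXV': Check the rules: uses only the symbols I, V, X, L, C, D, M; no symbol is repeated more than three times in a row; V, L and D each appear at most once; no smaller symbol precedes a larger one (values never increase from left to right). Value: M (1000) + D (500) + C (100) + X (10) + X (10) + X (10) + V (5) = 1635. So it is a valid standard Roman numeral.

Yes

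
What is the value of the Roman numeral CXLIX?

CXLIX: C=100, XL=40, IX=9
100 + 40 + 9 = 149

149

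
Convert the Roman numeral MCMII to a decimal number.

MCMII: M=1000, CM=900, I=1, I=1
1000 + 900 + 1 + 1 = 1902

1902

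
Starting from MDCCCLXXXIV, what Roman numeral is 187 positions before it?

MDCCCLXXXIV = 1884
1884 - 187 = 1697

MDCXCVII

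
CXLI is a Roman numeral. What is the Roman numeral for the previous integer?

CXLI = 141; previous is 140

CXL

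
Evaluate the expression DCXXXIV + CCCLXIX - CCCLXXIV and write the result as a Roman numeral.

DCXXXIV = 634, CCCLXIX = 369, CCCLXXIV = 374
634 + 369 = 1003
1003 - 374 = 629

DCXXIX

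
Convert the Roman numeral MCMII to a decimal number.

MCMII: M=1000, CM=900, I=1, I=1
1000 + 900 + 1 + 1 = 1902

1902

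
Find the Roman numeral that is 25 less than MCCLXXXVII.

MCCLXXXVII = 1287
1287 - 25 = 1262

MCCLXII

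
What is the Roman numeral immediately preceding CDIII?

CDIII = 403, so the previous integer is 403 - 1 = 402

CDII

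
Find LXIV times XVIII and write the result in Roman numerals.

LXIV = 64
XVIII = 18
64 × 18 = 1152

MCLII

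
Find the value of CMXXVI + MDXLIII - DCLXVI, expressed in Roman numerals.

CMXXVI = 926, MDXLIII = 1543, DCLXVI = 666
926 + 1543 = 2469
2469 - 666 = 1803

MDCCCIII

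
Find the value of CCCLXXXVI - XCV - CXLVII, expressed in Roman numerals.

CCCLXXXVI = 386, XCV = 95, CXLVII = 147
386 - 95 = 291
291 - 147 = 144

CXLIV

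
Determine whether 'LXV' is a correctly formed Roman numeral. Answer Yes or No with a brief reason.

'LXV': Check the rules: uses only the symbols I, V, X, L, C, D, M; no symbol is repeated more than three times in a row; V, L and D each appear at most once; no smaller symbol precedes a larger one (values never increase from left to right). Value: L (50) + X (10) + V (5) = 65. So it is a valid standard Roman numeral.

Yes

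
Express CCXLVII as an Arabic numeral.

CCXLVII: C=100, C=100, XL=40, V=5, I=1, I=1
100 + 100 + 40 + 5 + 1 + 1 = 247

247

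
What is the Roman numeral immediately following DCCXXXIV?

DCCXXXIV = 734, so the next integer is 734 + 1 = 735

DCCXXXV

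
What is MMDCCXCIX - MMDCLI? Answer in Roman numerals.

MMDCCXCIX = 2799
MMDCLI = 2651
2799 - 2651 = 148

CXLVIII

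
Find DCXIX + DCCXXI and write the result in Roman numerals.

DCXIX = 619
DCCXXI = 721
619 + 721 = 1340

MCCCXL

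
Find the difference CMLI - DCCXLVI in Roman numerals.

CMLI = 951
DCCXLVI = 746
951 - 746 = 205

CCV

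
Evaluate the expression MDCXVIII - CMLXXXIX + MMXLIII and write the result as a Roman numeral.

MDCXVIII = 1618, CMLXXXIX = 989, MMXLIII = 2043
1618 - 989 = 629
629 + 2043 = 2672

MMDCLXXII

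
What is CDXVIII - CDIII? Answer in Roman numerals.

CDXVIII = 418
CDIII = 403
418 - 403 = 15

XV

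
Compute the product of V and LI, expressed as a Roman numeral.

V = 5
LI = 51
5 × 51 = 255

CCLV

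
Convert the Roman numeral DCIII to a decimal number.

DCIII: D=500, C=100, I=1, I=1, I=1
500 + 100 + 1 + 1 + 1 = 603

603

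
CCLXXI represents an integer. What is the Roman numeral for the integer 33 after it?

CCLXXI = 271
271 + 33 = 304

CCCIV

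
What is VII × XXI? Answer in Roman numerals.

VII = 7
XXI = 21
7 × 21 = 147

CXLVII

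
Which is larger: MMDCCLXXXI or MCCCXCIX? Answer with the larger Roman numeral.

MMDCCLXXXI = 2781
MCCCXCIX = 1399
2781 is larger

MMDCCLXXXI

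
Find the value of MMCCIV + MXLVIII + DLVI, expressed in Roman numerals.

MMCCIV = 2204, MXLVIII = 1048, DLVI = 556
2204 + 1048 = 3252
3252 + 556 = 3808

MMMDCCCVIII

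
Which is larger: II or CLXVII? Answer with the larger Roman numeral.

II = 2
CLXVII = 167
167 is larger

CLXVII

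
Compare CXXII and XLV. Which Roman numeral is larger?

CXXII = 122
XLV = 45
122 is larger

CXXII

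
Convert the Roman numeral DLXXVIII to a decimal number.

DLXXVIII: D=500, L=50, X=10, X=10, V=5, I=1, I=1, I=1
500 + 50 + 10 + 10 + 5 + 1 + 1 + 1 = 578

578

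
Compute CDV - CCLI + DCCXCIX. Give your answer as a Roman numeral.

CDV = 405, CCLI = 251, DCCXCIX = 799
405 - 251 = 154
154 + 799 = 953

CMLIII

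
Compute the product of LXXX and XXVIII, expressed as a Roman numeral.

LXXX = 80
XXVIII = 28
80 × 28 = 2240

MMCCXL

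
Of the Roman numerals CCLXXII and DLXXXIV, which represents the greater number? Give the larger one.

CCLXXII = 272
DLXXXIV = 584
584 is larger

DLXXXIV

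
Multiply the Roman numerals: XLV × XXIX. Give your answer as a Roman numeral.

XLV = 45
XXIX = 29
45 × 29 = 1305

MCCCV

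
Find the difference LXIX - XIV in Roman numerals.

LXIX = 69
XIV = 14
69 - 14 = 55

LV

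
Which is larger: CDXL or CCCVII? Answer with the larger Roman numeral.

CDXL = 440
CCCVII = 307
440 is larger

CDXL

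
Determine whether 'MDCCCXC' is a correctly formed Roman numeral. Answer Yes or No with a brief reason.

'MDCCCXC': Check the rules: uses only the symbols I, V, X, L, C, D, M; no symbol is repeated more than three times in a row; V, L and D each appear at most once; the only place a smaller symbol precedes a larger one is the allowed subtractive pair XC, the symbol right after such a pair (if any) is smaller than the pair's first symbol, and otherwise the values never increase from left to right. Value: M (1000) + D (500) + C (100) + C (100) + C (100) + XC (90) = 1890. So it is a valid standard Roman numeral.

Yes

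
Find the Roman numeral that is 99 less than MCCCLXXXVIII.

MCCCLXXXVIII = 1388
1388 - 99 = 1289

MCCLXXXIX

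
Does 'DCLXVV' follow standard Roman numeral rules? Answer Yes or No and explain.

'DCLXVV': V should not appear more than once

No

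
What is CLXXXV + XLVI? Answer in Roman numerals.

CLXXXV = 185
XLVI = 46
185 + 46 = 231

CCXXXI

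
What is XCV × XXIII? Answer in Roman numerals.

XCV = 95
XXIII = 23
95 × 23 = 2185

MMCLXXXV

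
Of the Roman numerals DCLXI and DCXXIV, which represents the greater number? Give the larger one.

DCLXI = 661
DCXXIV = 624
661 is larger

DCLXI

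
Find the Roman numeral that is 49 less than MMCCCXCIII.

MMCCCXCIII = 2393
2393 - 49 = 2344

MMCCCXLIV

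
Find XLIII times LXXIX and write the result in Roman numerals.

XLIII = 43
LXXIX = 79
43 × 79 = 3397

MMMCCCXCVII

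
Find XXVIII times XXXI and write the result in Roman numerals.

XXVIII = 28
XXXI = 31
28 × 31 = 868

DCCCLXVIII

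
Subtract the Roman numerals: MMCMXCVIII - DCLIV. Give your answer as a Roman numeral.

MMCMXCVIII = 2998
DCLIV = 654
2998 - 654 = 2344

MMCCCXLIV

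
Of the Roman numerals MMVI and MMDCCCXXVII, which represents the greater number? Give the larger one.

MMVI = 2006
MMDCCCXXVII = 2827
2827 is larger

MMDCCCXXVII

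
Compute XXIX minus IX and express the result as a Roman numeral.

XXIX = 29
IX = 9
29 - 9 = 20

XX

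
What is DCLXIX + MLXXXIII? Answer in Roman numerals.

DCLXIX = 669
MLXXXIII = 1083
669 + 1083 = 1752

MDCCLII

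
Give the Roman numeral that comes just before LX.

LX = 60, so the previous integer is 60 - 1 = 59

LIX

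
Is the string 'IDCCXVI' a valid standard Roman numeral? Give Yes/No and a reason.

'IDCCXVI': Invalid subtractive combination: ID

No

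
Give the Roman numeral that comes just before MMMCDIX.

MMMCDIX = 3409; previous is 3408

MMMCDVIII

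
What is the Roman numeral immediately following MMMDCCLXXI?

MMMDCCLXXI = 3771; next is 3772

MMMDCCLXXII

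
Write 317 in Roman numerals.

Convert 317 to Roman numerals:
  317 contains 3×100 (CCC)
  17 contains 1×10 (X)
  7 contains 1×5 (V)
  2 contains 2×1 (II)

CCCXVII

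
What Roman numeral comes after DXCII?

DXCII = 592; next is 593

DXCIII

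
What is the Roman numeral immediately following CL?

CL = 150, so the next integer is 150 + 1 = 151

CLI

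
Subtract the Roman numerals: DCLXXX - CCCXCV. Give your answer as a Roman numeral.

DCLXXX = 680
CCCXCV = 395
680 - 395 = 285

CCLXXXV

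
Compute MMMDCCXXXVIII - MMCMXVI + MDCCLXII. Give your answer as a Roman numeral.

MMMDCCXXXVIII = 3738, MMCMXVI = 2916, MDCCLXII = 1762
3738 - 2916 = 822
822 + 1762 = 2584

MMDLXXXIV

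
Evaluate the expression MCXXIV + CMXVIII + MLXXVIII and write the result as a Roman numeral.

MCXXIV = 1124, CMXVIII = 918, MLXXVIII = 1078
1124 + 918 = 2042
2042 + 1078 = 3120

MMMCXX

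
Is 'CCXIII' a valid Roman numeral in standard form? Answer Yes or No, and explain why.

'CCXIII': Check the rules: uses only the symbols I, V, X, L, C, D, M; no symbol is repeated more than three times in a row; V, L and D each appear at most once; no smaller symbol precedes a larger one (values never increase from left to right). Value: C (100) + C (100) + X (10) + I (1) + I (1) + I (1) = 213. So it is a valid standard Roman numeral.

Yes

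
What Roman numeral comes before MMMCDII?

MMMCDII = 3402; previous is 3401

MMMCDI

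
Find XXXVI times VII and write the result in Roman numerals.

XXXVI = 36
VII = 7
36 × 7 = 252

CCLII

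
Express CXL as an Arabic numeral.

CXL: C=100, XL=40
100 + 40 = 140

140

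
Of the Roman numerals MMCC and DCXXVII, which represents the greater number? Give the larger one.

MMCC = 2200
DCXXVII = 627
2200 is larger

MMCC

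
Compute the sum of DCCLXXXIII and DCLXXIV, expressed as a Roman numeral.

DCCLXXXIII = 783
DCLXXIV = 674
783 + 674 = 1457

MCDLVII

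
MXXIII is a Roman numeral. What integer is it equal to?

MXXIII: M=1000, X=10, X=10, I=1, I=1, I=1
1000 + 10 + 10 + 1 + 1 + 1 = 1023

1023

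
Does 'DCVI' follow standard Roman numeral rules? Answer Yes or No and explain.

'DCVI': Check the rules: uses only the symbols I, V, X, L, C, D, M; no symbol is repeated more than three times in a row; V, L and D each appear at most once; no smaller symbol precedes a larger one (values never increase from left to right). Value: D (500) + C (100) + V (5) + I (1) = 606. So it is a valid standard Roman numeral.

Yes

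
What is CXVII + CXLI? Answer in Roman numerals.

CXVII = 117
CXLI = 141
117 + 141 = 258

CCLVIII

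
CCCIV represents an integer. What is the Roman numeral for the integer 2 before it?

CCCIV = 304
304 - 2 = 302

CCCII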